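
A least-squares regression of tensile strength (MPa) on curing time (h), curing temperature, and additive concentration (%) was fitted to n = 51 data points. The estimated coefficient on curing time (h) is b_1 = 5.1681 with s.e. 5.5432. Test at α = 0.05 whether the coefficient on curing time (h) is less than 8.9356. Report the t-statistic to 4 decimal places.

t = -0.6797

H₀: β₁ = 8.9356 vs H₁: β₁ < 8.9356.
t = (b_1 − β₁⁰)/SE = (5.1681 − 8.9356) / 5.5432 = -0.6797.
df = n − k − 1 = 51 − 3 − 1 = 47.
One-sided p ≈ 0.2500, which is ≥ 0.05, so fail to reject H₀.
The data do not give significant evidence that the true slope on curing time (h) is below 8.9356 MPa per unit, holding the other predictors fixed.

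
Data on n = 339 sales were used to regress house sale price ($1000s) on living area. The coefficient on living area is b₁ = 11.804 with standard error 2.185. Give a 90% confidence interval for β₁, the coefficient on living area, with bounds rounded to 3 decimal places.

df = n − 2 = 339 − 2 = 337.
t* = t_{0.05, 337} = 1.649388.
Margin = t* × SE = 1.649388 × 2.185 = 3.60391.
CI: 11.804 ± 3.60391 → (8.200, 15.408).
With 90% confidence, each one-unit increase in living area is associated with a change of between 8.200 and 15.408 $1000s in house sale price.

(8.200, 15.408)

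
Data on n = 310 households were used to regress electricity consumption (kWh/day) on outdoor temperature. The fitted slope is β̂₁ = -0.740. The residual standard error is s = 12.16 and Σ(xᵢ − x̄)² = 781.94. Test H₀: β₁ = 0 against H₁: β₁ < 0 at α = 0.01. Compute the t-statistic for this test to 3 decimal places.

SE(β̂₁) = s/√Sₓₓ = 12.16/√781.94 = 0.434857.
t = -0.740 / 0.434857 = -1.702.
df = n − 2 = 308.
One-sided p ≈ 0.0449, which is ≥ 0.01, so fail to reject H₀.
The data do not give significant evidence that the true slope on outdoor temperature is negative.

t = -1.702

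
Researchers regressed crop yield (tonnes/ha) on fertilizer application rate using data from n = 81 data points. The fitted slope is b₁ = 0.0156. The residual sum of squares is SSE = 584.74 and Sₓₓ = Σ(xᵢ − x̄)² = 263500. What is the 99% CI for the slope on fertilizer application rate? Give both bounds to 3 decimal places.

MSE = SSE/(n − 2) = 584.74/79 = 7.40177.
SE(b₁) = √(MSE/Sₓₓ) = √(7.40177/263500) = 0.00530002.
df = n − 2 = 79.
t* = t_{0.005, 79} = 2.639505.
Margin = t* × SE = 2.639505 × 0.00530002 = 0.01399.
CI: 0.0156 ± 0.01399 → (0.002, 0.030).
With 99% confidence, each one-unit increase in fertilizer application rate is associated with a change of between 0.002 and 0.030 tonnes/ha in crop yield.

(0.002, 0.030)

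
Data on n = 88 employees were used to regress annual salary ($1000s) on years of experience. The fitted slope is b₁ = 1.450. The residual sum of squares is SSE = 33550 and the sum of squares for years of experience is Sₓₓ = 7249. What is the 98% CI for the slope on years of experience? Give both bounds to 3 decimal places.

MSE = SSE/(n − 2) = 33550/86 = 390.116.
SE(b₁) = √(MSE/Sₓₓ) = √(390.116/7249) = 0.231984.
df = n − 2 = 86.
t* = t_{0.01, 86} = 2.370493.
Margin = t* × SE = 2.370493 × 0.231984 = 0.54992.
CI: 1.450 ± 0.54992 → (0.900, 2.000).
With 98% confidence, each one-unit increase in years of experience is associated with a change of between 0.900 and 2.000 $1000s in annual salary.

(0.900, 2.000)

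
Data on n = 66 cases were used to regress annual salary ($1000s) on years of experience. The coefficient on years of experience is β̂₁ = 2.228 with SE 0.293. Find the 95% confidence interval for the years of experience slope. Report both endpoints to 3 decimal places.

(1.643, 2.813)

df = n − 2 = 66 − 2 = 64.
t* = t_{0.025, 64} = 1.99773.
Margin = t* × SE = 1.99773 × 0.293 = 0.58533.
CI: 2.228 ± 0.58533 → (1.643, 2.813).
With 95% confidence, each one-unit increase in years of experience is associated with a change of between 1.643 and 2.813 $1000s in annual salary.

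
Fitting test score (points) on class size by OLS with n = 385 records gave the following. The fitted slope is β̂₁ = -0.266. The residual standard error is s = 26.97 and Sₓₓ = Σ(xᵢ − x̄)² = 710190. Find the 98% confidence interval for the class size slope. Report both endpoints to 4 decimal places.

(-0.3408, -0.1912)

SE(β̂₁) = s/√Sₓₓ = 26.97/√710190 = 0.0320032.
df = n − 2 = 383.
t* = t_{0.01, 383} = 2.336123.
Margin = t* × SE = 2.336123 × 0.0320032 = 0.074763.
CI: -0.266 ± 0.074763 → (-0.3408, -0.1912).
With 98% confidence, each one-unit increase in class size is associated with a change of between -0.3408 and -0.1912 points in test score.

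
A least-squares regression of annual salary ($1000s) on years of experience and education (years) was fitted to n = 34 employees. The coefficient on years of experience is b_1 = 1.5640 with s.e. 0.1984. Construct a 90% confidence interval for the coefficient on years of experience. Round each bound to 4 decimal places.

(1.2276, 1.9004)

df = n − k − 1 = 34 − 2 − 1 = 31.
t* = t_{0.05, 31} = 1.695519.
Margin = t* × SE = 1.695519 × 0.1984 = 0.336391.
CI: 1.5640 ± 0.336391 → (1.2276, 1.9004).
With 90% confidence, each one-unit increase in years of experience is associated with a change of between 1.2276 and 1.9004 $1000s in annual salary, holding the other predictors fixed.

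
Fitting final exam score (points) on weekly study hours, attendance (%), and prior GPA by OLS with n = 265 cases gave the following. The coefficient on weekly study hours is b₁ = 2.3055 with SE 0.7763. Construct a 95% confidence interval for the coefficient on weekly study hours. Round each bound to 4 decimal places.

(0.7769, 3.8341)

df = n − k − 1 = 265 − 3 − 1 = 261.
t* = t_{0.025, 261} = 1.969095.
Margin = t* × SE = 1.969095 × 0.7763 = 1.528608.
CI: 2.3055 ± 1.528608 → (0.7769, 3.8341).
With 95% confidence, each one-unit increase in weekly study hours is associated with a change of between 0.7769 and 3.8341 points in final exam score, holding the other predictors fixed.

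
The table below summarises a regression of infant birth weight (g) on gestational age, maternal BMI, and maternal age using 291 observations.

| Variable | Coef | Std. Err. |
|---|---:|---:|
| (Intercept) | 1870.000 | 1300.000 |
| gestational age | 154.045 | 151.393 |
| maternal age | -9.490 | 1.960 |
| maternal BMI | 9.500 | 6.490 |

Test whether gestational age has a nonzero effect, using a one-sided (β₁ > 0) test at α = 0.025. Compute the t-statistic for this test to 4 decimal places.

t = 1.0175

Read off: b = 154.045, SE = 151.393 for gestational age.
H₀: β₁ = 0 vs H₁: β₁ > 0.
t = 154.045 / 151.393 = 1.0175.
df = n − k − 1 = 291 − 3 − 1 = 287.
One-sided p ≈ 0.1549, which is ≥ 0.025, so fail to reject H₀.
The data do not give significant evidence that the true slope on gestational age is positive, holding the other predictors fixed.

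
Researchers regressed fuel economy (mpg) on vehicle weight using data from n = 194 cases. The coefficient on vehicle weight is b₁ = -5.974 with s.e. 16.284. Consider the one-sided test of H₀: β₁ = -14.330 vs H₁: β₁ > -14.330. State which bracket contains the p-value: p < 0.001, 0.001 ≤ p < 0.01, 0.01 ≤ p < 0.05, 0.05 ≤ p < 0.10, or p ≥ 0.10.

t = (-5.974 − (-14.330)) / 16.284 = 0.513.
df = n − 2 = 194 − 2 = 192.
One-sided p = P(T_{192} > t) ≈ 0.3042.
So p ≥ 0.10.

p ≥ 0.10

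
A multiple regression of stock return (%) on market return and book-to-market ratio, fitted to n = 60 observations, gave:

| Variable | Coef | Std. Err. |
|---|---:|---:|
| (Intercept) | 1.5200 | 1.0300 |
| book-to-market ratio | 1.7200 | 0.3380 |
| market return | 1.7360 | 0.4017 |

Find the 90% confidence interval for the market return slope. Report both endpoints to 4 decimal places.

Read off: b = 1.7360, SE = 0.4017 for market return.
df = n − k − 1 = 60 − 2 − 1 = 57.
t* = t_{0.05, 57} = 1.672029.
Margin = t* × SE = 1.672029 × 0.4017 = 0.671654.
CI: 1.7360 ± 0.671654 → (1.0643, 2.4077).

(1.0643, 2.4077)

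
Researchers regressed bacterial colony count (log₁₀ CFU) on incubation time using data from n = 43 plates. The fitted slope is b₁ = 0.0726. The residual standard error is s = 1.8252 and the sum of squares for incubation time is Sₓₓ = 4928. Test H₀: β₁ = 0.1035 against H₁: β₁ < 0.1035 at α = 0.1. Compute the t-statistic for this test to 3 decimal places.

t = -1.188

SE(b₁) = s/√Sₓₓ = 1.8252/√4928 = 0.0260001.
t = (0.0726 − 0.1035) / 0.0260001 = -1.188.
df = n − 2 = 41.
One-sided p ≈ 0.1207, which is ≥ 0.1, so fail to reject H₀.
The data do not give significant evidence that the true slope on incubation time is below 0.1035 log₁₀ CFU per unit.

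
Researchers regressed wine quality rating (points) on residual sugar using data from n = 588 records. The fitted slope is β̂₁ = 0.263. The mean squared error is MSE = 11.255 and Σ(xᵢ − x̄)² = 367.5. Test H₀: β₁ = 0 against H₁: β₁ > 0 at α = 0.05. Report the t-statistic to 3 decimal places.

t = 1.503

SE(β̂₁) = √(MSE/Sₓₓ) = √(11.255/367.5) = 0.175002.
t = 0.263 / 0.175002 = 1.503.
df = n − 2 = 586.
One-sided p ≈ 0.0667, which is ≥ 0.05, so fail to reject H₀.
The data do not give significant evidence that the true slope on residual sugar is positive.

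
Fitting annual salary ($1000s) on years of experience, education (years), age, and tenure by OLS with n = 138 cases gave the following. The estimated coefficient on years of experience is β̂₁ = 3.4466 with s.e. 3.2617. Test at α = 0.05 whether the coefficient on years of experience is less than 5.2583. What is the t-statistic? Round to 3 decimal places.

t = -0.555

H₀: β₁ = 5.2583 vs H₁: β₁ < 5.2583.
t = (β̂₁ − β₁⁰)/SE = (3.4466 − 5.2583) / 3.2617 = -0.555.
df = n − k − 1 = 138 − 4 − 1 = 133.
One-sided p ≈ 0.2898, which is ≥ 0.05, so fail to reject H₀.
The data do not give significant evidence that the true slope on years of experience is below 5.2583 $1000s per unit, holding the other predictors fixed.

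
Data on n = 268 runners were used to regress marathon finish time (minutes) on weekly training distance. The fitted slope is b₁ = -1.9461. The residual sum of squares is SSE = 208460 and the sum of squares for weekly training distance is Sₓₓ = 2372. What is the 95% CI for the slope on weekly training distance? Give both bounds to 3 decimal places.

MSE = SSE/(n − 2) = 208460/266 = 783.684.
SE(b₁) = √(MSE/Sₓₓ) = √(783.684/2372) = 0.574795.
df = n − 2 = 266.
t* = t_{0.025, 266} = 1.968922.
Margin = t* × SE = 1.968922 × 0.574795 = 1.13173.
CI: -1.9461 ± 1.13173 → (-3.078, -0.814).
With 95% confidence, each one-unit increase in weekly training distance is associated with a change of between -3.078 and -0.814 minutes in marathon finish time.

(-3.078, -0.814)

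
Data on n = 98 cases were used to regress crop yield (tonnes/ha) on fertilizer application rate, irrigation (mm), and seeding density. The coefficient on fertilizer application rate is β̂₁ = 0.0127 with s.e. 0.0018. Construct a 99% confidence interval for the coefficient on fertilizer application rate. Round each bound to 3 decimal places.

df = n − k − 1 = 98 − 3 − 1 = 94.
t* = t_{0.005, 94} = 2.629148.
Margin = t* × SE = 2.629148 × 0.0018 = 0.00473.
CI: 0.0127 ± 0.00473 → (0.008, 0.017).
With 99% confidence, each one-unit increase in fertilizer application rate is associated with a change of between 0.008 and 0.017 tonnes/ha in crop yield, holding the other predictors fixed.

(0.008, 0.017)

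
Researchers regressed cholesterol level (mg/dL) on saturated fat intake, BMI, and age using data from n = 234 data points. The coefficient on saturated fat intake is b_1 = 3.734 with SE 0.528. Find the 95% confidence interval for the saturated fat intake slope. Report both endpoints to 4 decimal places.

df = n − k − 1 = 234 − 3 − 1 = 230.
t* = t_{0.025, 230} = 1.970332.
Margin = t* × SE = 1.970332 × 0.528 = 1.040335.
CI: 3.734 ± 1.040335 → (2.6937, 4.7743).
With 95% confidence, each one-unit increase in saturated fat intake is associated with a change of between 2.6937 and 4.7743 mg/dL in cholesterol level, holding the other predictors fixed.

(2.6937, 4.7743)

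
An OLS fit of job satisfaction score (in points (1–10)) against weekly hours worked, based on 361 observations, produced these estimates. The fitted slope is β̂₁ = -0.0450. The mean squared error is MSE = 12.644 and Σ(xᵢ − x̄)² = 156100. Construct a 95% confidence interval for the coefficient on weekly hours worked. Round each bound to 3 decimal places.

(-0.063, -0.027)

SE(β̂₁) = √(MSE/Sₓₓ) = √(12.644/156100) = 0.00899996.
df = n − 2 = 359.
t* = t_{0.025, 359} = 1.966594.
Margin = t* × SE = 1.966594 × 0.00899996 = 0.01770.
CI: -0.0450 ± 0.01770 → (-0.063, -0.027).
With 95% confidence, each one-unit increase in weekly hours worked is associated with a change of between -0.063 and -0.027 points (1–10) in job satisfaction score.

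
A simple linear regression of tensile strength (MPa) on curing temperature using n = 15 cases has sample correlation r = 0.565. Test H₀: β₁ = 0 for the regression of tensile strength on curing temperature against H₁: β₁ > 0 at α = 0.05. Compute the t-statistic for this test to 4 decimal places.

t = r·√(n − 2)/√(1 − r²) = 0.565·√13/√0.680775 = 2.4690.
df = n − 2 = 13.
One-sided p ≈ 0.0141, which is < 0.05, so reject H₀.
There is evidence of a linear association between curing temperature and tensile strength.

t = 2.4690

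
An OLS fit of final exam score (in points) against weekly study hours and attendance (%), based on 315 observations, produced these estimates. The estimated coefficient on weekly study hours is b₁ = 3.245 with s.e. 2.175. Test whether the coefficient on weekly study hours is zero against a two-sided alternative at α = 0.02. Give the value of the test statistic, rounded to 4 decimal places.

H₀: β₁ = 0 vs H₁: β₁ ≠ 0.
t = (b₁ − β₁⁰)/SE = 3.245 / 2.175 = 1.4920.
df = n − k − 1 = 315 − 2 − 1 = 312.
Two-sided p ≈ 0.1367, which is ≥ 0.02, so fail to reject H₀.
The data do not give significant evidence of an association between weekly study hours and final exam score, after adjusting for the other predictors.

t = 1.4920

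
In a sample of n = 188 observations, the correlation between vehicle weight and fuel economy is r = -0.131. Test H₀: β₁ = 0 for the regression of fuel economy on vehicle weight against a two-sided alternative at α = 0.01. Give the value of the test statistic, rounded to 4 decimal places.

t = -1.8021

t = r·√(n − 2)/√(1 − r²) = -0.131·√186/√0.982839 = -1.8021.
df = n − 2 = 186.
Two-sided p ≈ 0.0731, which is ≥ 0.01, so fail to reject H₀.
The data do not give significant evidence of a linear association between vehicle weight and fuel economy.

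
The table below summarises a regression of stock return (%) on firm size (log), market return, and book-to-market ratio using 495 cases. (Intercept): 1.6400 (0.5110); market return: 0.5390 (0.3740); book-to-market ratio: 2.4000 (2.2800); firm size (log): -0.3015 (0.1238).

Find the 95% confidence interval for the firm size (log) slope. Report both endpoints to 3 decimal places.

(-0.545, -0.058)

Read off: b = -0.3015, SE = 0.1238 for firm size (log).
df = n − k − 1 = 495 − 3 − 1 = 491.
t* = t_{0.025, 491} = 1.964807.
Margin = t* × SE = 1.964807 × 0.1238 = 0.24324.
CI: -0.3015 ± 0.24324 → (-0.545, -0.058).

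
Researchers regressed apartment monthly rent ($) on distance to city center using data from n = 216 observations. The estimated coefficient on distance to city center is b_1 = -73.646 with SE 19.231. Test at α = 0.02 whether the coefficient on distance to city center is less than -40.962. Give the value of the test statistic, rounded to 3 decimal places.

t = -1.700

H₀: β₁ = -40.962 vs H₁: β₁ < -40.962.
t = (b_1 − β₁⁰)/SE = (-73.646 − (-40.962)) / 19.231 = -1.700.
df = n − 2 = 216 − 2 = 214.
One-sided p ≈ 0.0453, which is ≥ 0.02, so fail to reject H₀.
The data do not give significant evidence that the true slope on distance to city center is below -40.962 $ per unit.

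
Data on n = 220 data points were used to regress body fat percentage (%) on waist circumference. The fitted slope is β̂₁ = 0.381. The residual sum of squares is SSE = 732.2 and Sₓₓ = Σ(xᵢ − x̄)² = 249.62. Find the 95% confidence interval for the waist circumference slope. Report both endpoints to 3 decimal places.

MSE = SSE/(n − 2) = 732.2/218 = 3.35872.
SE(β̂₁) = √(MSE/Sₓₓ) = √(3.35872/249.62) = 0.115997.
df = n − 2 = 218.
t* = t_{0.025, 218} = 1.970906.
Margin = t* × SE = 1.970906 × 0.115997 = 0.22862.
CI: 0.381 ± 0.22862 → (0.152, 0.610).
With 95% confidence, each one-unit increase in waist circumference is associated with a change of between 0.152 and 0.610 % in body fat percentage.

(0.152, 0.610)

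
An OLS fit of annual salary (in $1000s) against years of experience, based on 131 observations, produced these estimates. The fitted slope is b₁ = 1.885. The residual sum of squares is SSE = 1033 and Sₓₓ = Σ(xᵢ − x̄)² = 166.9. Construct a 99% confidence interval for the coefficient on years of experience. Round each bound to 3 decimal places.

(1.312, 2.458)

MSE = SSE/(n − 2) = 1033/129 = 8.00775.
SE(b₁) = √(MSE/Sₓₓ) = √(8.00775/166.9) = 0.219042.
df = n − 2 = 129.
t* = t_{0.005, 129} = 2.614479.
Margin = t* × SE = 2.614479 × 0.219042 = 0.57268.
CI: 1.885 ± 0.57268 → (1.312, 2.458).
With 99% confidence, each one-unit increase in years of experience is associated with a change of between 1.312 and 2.458 $1000s in annual salary.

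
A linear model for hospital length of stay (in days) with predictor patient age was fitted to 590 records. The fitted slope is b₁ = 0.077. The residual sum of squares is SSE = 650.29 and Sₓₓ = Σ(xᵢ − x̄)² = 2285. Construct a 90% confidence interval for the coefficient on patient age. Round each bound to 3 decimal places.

MSE = SSE/(n − 2) = 650.29/588 = 1.10594.
SE(b₁) = √(MSE/Sₓₓ) = √(1.10594/2285) = 0.022.
df = n − 2 = 588.
t* = t_{0.05, 588} = 1.647449.
Margin = t* × SE = 1.647449 × 0.022 = 0.03624.
CI: 0.077 ± 0.03624 → (0.041, 0.113).
With 90% confidence, each one-unit increase in patient age is associated with a change of between 0.041 and 0.113 days in hospital length of stay.

(0.041, 0.113)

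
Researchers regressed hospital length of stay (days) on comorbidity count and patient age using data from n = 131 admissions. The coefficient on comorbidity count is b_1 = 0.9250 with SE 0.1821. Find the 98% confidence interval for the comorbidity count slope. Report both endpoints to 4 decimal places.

df = n − k − 1 = 131 − 2 − 1 = 128.
t* = t_{0.01, 128} = 2.355834.
Margin = t* × SE = 2.355834 × 0.1821 = 0.428997.
CI: 0.9250 ± 0.428997 → (0.4960, 1.3540).
With 98% confidence, each one-unit increase in comorbidity count is associated with a change of between 0.4960 and 1.3540 days in hospital length of stay, holding the other predictors fixed.

(0.4960, 1.3540)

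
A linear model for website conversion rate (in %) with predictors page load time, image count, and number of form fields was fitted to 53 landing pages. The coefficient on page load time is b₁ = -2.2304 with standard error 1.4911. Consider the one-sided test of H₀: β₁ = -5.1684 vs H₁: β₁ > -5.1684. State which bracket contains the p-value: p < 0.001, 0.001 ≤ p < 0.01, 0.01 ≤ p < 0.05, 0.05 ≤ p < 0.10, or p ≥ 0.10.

0.01 ≤ p < 0.05

t = (-2.2304 − (-5.1684)) / 1.4911 = 1.970.
df = n − k − 1 = 53 − 3 − 1 = 49.
One-sided p = P(T_{49} > t) ≈ 0.0272.
So 0.01 ≤ p < 0.05.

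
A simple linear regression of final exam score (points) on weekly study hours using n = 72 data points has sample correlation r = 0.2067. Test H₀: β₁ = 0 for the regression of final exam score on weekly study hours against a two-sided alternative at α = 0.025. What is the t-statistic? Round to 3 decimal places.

t = r·√(n − 2)/√(1 − r²) = 0.2067·√70/√0.957275 = 1.768.
df = n − 2 = 70.
Two-sided p ≈ 0.0815, which is ≥ 0.025, so fail to reject H₀.
The data do not give significant evidence of a linear association between weekly study hours and final exam score.

t = 1.768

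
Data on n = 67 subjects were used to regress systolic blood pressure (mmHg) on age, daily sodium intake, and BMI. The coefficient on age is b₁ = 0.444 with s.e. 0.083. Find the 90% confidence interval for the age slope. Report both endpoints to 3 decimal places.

(0.305, 0.583)

df = n − k − 1 = 67 − 3 − 1 = 63.
t* = t_{0.05, 63} = 1.669402.
Margin = t* × SE = 1.669402 × 0.083 = 0.13856.
CI: 0.444 ± 0.13856 → (0.305, 0.583).
With 90% confidence, each one-unit increase in age is associated with a change of between 0.305 and 0.583 mmHg in systolic blood pressure, holding the other predictors fixed.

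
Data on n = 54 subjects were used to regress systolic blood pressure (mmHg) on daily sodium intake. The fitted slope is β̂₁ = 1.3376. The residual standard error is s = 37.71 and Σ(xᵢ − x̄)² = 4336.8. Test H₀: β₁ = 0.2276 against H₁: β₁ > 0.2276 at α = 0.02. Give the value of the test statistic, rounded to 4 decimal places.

t = 1.9384

SE(β̂₁) = s/√Sₓₓ = 37.71/√4336.8 = 0.572627.
t = (1.3376 − 0.2276) / 0.572627 = 1.9384.
df = n − 2 = 52.
One-sided p ≈ 0.0290, which is ≥ 0.02, so fail to reject H₀.
The data do not give significant evidence that the true slope on daily sodium intake exceeds 0.2276 mmHg per unit.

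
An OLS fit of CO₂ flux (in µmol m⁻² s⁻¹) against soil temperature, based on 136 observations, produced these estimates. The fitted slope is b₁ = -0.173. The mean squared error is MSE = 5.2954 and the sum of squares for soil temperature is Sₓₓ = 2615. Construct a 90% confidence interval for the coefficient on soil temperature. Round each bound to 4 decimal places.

(-0.2475, -0.0985)

SE(b₁) = √(MSE/Sₓₓ) = √(5.2954/2615) = 0.0450001.
df = n − 2 = 134.
t* = t_{0.05, 134} = 1.656305.
Margin = t* × SE = 1.656305 × 0.0450001 = 0.074534.
CI: -0.173 ± 0.074534 → (-0.2475, -0.0985).
With 90% confidence, each one-unit increase in soil temperature is associated with a change of between -0.2475 and -0.0985 µmol m⁻² s⁻¹ in CO₂ flux.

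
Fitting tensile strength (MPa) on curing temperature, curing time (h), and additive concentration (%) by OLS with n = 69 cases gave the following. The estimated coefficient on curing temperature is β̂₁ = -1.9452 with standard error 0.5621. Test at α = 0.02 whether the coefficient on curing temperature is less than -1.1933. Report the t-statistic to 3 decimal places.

H₀: β₁ = -1.1933 vs H₁: β₁ < -1.1933.
t = (β̂₁ − β₁⁰)/SE = (-1.9452 − (-1.1933)) / 0.5621 = -1.338.
df = n − k − 1 = 69 − 3 − 1 = 65.
One-sided p ≈ 0.0928, which is ≥ 0.02, so fail to reject H₀.
The data do not give significant evidence that the true slope on curing temperature is below -1.1933 MPa per unit, holding the other predictors fixed.

t = -1.338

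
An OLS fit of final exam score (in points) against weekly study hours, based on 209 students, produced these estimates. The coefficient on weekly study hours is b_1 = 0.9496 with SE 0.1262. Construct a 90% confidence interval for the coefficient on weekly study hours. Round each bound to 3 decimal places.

df = n − 2 = 209 − 2 = 207.
t* = t_{0.05, 207} = 1.652248.
Margin = t* × SE = 1.652248 × 0.1262 = 0.20851.
CI: 0.9496 ± 0.20851 → (0.741, 1.158).
With 90% confidence, each one-unit increase in weekly study hours is associated with a change of between 0.741 and 1.158 points in final exam score.

(0.741, 1.158)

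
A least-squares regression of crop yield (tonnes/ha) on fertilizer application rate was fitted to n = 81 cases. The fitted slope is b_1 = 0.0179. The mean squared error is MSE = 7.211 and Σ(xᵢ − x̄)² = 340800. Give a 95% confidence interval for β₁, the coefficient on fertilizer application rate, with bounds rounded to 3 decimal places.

(0.009, 0.027)

SE(b_1) = √(MSE/Sₓₓ) = √(7.211/340800) = 0.0045999.
df = n − 2 = 79.
t* = t_{0.025, 79} = 1.99045.
Margin = t* × SE = 1.99045 × 0.0045999 = 0.00916.
CI: 0.0179 ± 0.00916 → (0.009, 0.027).
With 95% confidence, each one-unit increase in fertilizer application rate is associated with a change of between 0.009 and 0.027 tonnes/ha in crop yield.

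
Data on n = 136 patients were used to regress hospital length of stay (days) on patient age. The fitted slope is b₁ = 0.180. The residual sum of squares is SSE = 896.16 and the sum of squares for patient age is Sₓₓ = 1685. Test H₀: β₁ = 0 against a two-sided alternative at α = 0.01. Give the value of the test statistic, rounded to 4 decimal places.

MSE = SSE/(n − 2) = 896.16/134 = 6.68776.
SE(b₁) = √(MSE/Sₓₓ) = √(6.68776/1685) = 0.063.
t = 0.180 / 0.063 = 2.8571.
df = n − 2 = 134.
Two-sided p ≈ 0.0050, which is < 0.01, so reject H₀.
There is evidence that patient age is associated with hospital length of stay.

t = 2.8571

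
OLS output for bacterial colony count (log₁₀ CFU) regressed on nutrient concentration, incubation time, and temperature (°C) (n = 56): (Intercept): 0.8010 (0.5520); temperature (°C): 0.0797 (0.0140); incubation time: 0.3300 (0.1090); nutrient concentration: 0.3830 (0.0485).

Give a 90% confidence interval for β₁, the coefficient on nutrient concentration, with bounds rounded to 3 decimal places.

(0.302, 0.464)

Read off: b = 0.3830, SE = 0.0485 for nutrient concentration.
df = n − k − 1 = 56 − 3 − 1 = 52.
t* = t_{0.05, 52} = 1.674689.
Margin = t* × SE = 1.674689 × 0.0485 = 0.08122.
CI: 0.3830 ± 0.08122 → (0.302, 0.464).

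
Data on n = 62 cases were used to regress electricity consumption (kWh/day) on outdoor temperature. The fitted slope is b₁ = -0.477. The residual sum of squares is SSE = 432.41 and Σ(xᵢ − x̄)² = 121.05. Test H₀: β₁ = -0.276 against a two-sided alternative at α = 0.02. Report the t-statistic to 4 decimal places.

MSE = SSE/(n − 2) = 432.41/60 = 7.20683.
SE(b₁) = √(MSE/Sₓₓ) = √(7.20683/121.05) = 0.244.
t = (-0.477 − (-0.276)) / 0.244 = -0.8238.
df = n − 2 = 60.
Two-sided p ≈ 0.4133, which is ≥ 0.02, so fail to reject H₀.
The data are consistent with a true slope of -0.276 kWh/day per unit of outdoor temperature.

t = -0.8238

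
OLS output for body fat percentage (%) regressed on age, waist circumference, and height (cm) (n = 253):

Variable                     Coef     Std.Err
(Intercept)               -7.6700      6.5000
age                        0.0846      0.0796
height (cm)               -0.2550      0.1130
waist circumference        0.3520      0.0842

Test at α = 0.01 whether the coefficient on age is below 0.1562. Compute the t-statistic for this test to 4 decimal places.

t = -0.8995

Read off: b = 0.0846, SE = 0.0796 for age.
H₀: β₁ = 0.1562 vs H₁: β₁ < 0.1562.
t = (0.0846 − 0.1562) / 0.0796 = -0.8995.
df = n − k − 1 = 253 − 3 − 1 = 249.
One-sided p ≈ 0.1846, which is ≥ 0.01, so fail to reject H₀.
The data do not give significant evidence that the true slope on age is below 0.1562 % per unit, holding the other predictors fixed.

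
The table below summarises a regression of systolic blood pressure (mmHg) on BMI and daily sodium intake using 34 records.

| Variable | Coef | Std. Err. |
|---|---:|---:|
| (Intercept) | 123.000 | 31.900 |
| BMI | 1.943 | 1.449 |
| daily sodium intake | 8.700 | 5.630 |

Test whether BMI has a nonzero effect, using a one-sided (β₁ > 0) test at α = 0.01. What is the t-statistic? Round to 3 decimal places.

Read off: b = 1.943, SE = 1.449 for BMI.
H₀: β₁ = 0 vs H₁: β₁ > 0.
t = 1.943 / 1.449 = 1.341.
df = n − k − 1 = 34 − 2 − 1 = 31.
One-sided p ≈ 0.0948, which is ≥ 0.01, so fail to reject H₀.
The data do not give significant evidence that the true slope on BMI is positive, holding the other predictors fixed.

t = 1.341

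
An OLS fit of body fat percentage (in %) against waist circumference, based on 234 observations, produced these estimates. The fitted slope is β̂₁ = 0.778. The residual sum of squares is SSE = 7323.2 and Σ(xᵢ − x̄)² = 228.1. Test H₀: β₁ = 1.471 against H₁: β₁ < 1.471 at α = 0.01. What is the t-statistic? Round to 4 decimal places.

t = -1.8629

MSE = SSE/(n − 2) = 7323.2/232 = 31.5655.
SE(β̂₁) = √(MSE/Sₓₓ) = √(31.5655/228.1) = 0.372001.
t = (0.778 − 1.471) / 0.372001 = -1.8629.
df = n − 2 = 232.
One-sided p ≈ 0.0319, which is ≥ 0.01, so fail to reject H₀.
The data do not give significant evidence that the true slope on waist circumference is below 1.471 % per unit.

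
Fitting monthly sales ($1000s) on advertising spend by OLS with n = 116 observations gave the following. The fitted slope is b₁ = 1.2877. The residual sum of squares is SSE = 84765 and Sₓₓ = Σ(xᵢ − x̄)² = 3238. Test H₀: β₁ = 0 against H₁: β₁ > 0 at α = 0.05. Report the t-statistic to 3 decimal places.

t = 2.687

MSE = SSE/(n − 2) = 84765/114 = 743.553.
SE(b₁) = √(MSE/Sₓₓ) = √(743.553/3238) = 0.479201.
t = 1.2877 / 0.479201 = 2.687.
df = n − 2 = 114.
One-sided p ≈ 0.0041, which is < 0.05, so reject H₀.
There is evidence that the true slope on advertising spend is positive.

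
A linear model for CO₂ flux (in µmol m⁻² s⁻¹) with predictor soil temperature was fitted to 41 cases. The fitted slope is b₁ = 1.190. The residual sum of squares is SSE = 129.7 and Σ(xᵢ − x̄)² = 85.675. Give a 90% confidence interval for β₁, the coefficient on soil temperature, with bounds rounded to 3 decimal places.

MSE = SSE/(n − 2) = 129.7/39 = 3.32564.
SE(b₁) = √(MSE/Sₓₓ) = √(3.32564/85.675) = 0.19702.
df = n − 2 = 39.
t* = t_{0.05, 39} = 1.684875.
Margin = t* × SE = 1.684875 × 0.19702 = 0.33195.
CI: 1.190 ± 0.33195 → (0.858, 1.522).
With 90% confidence, each one-unit increase in soil temperature is associated with a change of between 0.858 and 1.522 µmol m⁻² s⁻¹ in CO₂ flux.

(0.858, 1.522)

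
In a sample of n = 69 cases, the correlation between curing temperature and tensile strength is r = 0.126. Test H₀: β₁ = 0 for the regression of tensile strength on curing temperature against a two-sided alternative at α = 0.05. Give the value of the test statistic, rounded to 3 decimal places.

t = 1.040

t = r·√(n − 2)/√(1 − r²) = 0.126·√67/√0.984124 = 1.040.
df = n − 2 = 67.
Two-sided p ≈ 0.3022, which is ≥ 0.05, so fail to reject H₀.
The data do not give significant evidence of a linear association between curing temperature and tensile strength.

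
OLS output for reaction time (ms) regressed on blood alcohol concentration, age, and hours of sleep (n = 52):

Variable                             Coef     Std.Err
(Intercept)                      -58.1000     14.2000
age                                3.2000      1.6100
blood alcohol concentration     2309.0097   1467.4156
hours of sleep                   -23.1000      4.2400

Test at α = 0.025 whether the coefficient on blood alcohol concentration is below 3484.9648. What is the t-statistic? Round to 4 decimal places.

t = -0.8014

Read off: b = 2309.0097, SE = 1467.4156 for blood alcohol concentration.
H₀: β₁ = 3484.9648 vs H₁: β₁ < 3484.9648.
t = (2309.0097 − 3484.9648) / 1467.4156 = -0.8014.
df = n − k − 1 = 52 − 3 − 1 = 48.
One-sided p ≈ 0.2134, which is ≥ 0.025, so fail to reject H₀.
The data do not give significant evidence that the true slope on blood alcohol concentration is below 3484.9648 ms per unit, holding the other predictors fixed.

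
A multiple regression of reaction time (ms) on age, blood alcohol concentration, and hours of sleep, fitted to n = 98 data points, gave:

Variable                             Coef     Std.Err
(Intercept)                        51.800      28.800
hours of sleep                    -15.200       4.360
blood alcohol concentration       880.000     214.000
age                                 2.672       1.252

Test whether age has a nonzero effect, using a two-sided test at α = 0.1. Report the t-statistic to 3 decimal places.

Read off: b = 2.672, SE = 1.252 for age.
H₀: β₁ = 0 vs H₁: β₁ ≠ 0.
t = 2.672 / 1.252 = 2.134.
df = n − k − 1 = 98 − 3 − 1 = 94.
Two-sided p ≈ 0.0354, which is < 0.1, so reject H₀.
There is evidence that age is associated with reaction time, holding the other predictors fixed.

t = 2.134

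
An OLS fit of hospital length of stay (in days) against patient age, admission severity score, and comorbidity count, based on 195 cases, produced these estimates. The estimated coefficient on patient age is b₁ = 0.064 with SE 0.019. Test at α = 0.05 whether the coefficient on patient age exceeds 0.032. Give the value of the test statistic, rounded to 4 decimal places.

t = 1.6842

H₀: β₁ = 0.032 vs H₁: β₁ > 0.032.
t = (b₁ − β₁⁰)/SE = (0.064 − 0.032) / 0.019 = 1.6842.
df = n − k − 1 = 195 − 3 − 1 = 191.
One-sided p ≈ 0.0469, which is < 0.05, so reject H₀.
There is evidence that the true slope on patient age exceeds 0.032 days per unit, holding the other predictors fixed.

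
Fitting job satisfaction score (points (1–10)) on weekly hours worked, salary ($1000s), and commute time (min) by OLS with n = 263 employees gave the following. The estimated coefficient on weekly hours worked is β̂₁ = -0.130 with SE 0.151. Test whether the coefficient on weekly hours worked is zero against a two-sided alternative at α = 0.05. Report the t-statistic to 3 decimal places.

t = -0.861

H₀: β₁ = 0 vs H₁: β₁ ≠ 0.
t = (β̂₁ − β₁⁰)/SE = -0.130 / 0.151 = -0.861.
df = n − k − 1 = 263 − 3 − 1 = 259.
Two-sided p ≈ 0.3901, which is ≥ 0.05, so fail to reject H₀.
The data do not give significant evidence of an association between weekly hours worked and job satisfaction score, after adjusting for the other predictors.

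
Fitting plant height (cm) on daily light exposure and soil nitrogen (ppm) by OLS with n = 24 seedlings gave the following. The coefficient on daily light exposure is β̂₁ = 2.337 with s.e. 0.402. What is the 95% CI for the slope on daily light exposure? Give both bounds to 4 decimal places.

df = n − k − 1 = 24 − 2 − 1 = 21.
t* = t_{0.025, 21} = 2.079614.
Margin = t* × SE = 2.079614 × 0.402 = 0.836005.
CI: 2.337 ± 0.836005 → (1.5010, 3.1730).
With 95% confidence, each one-unit increase in daily light exposure is associated with a change of between 1.5010 and 3.1730 cm in plant height, holding the other predictors fixed.

(1.5010, 3.1730)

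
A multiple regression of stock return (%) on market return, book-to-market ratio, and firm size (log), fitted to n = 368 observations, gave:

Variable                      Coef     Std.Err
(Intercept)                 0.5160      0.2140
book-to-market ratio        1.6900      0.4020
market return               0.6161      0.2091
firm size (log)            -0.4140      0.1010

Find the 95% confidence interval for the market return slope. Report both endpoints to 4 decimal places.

Read off: b = 0.6161, SE = 0.2091 for market return.
df = n − k − 1 = 368 − 3 − 1 = 364.
t* = t_{0.025, 364} = 1.966503.
Margin = t* × SE = 1.966503 × 0.2091 = 0.411196.
CI: 0.6161 ± 0.411196 → (0.2049, 1.0273).

(0.2049, 1.0273)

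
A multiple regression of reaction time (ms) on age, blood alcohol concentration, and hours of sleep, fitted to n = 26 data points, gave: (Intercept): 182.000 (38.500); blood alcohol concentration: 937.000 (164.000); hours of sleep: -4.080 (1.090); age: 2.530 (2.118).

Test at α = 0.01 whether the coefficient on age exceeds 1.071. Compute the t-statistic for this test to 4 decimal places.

t = 0.6889

Read off: b = 2.530, SE = 2.118 for age.
H₀: β₁ = 1.071 vs H₁: β₁ > 1.071.
t = (2.530 − 1.071) / 2.118 = 0.6889.
df = n − k − 1 = 26 − 3 − 1 = 22.
One-sided p ≈ 0.2491, which is ≥ 0.01, so fail to reject H₀.
The data do not give significant evidence that the true slope on age exceeds 1.071 ms per unit, holding the other predictors fixed.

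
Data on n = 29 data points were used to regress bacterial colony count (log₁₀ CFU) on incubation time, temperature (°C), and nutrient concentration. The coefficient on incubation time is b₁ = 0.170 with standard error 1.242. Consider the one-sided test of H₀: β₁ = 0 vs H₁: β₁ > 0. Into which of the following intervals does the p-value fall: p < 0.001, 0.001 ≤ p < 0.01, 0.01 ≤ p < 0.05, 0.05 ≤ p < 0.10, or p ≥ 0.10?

t = 0.170 / 1.242 = 0.137.
df = n − k − 1 = 29 − 3 − 1 = 25.
One-sided p = P(T_{25} > t) ≈ 0.4461.
So p ≥ 0.10.

p ≥ 0.10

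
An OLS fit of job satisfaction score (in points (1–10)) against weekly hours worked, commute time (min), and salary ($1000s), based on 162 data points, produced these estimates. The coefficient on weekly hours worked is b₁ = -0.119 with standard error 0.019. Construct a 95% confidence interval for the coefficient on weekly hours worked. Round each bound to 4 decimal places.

df = n − k − 1 = 162 − 3 − 1 = 158.
t* = t_{0.025, 158} = 1.975092.
Margin = t* × SE = 1.975092 × 0.019 = 0.037527.
CI: -0.119 ± 0.037527 → (-0.1565, -0.0815).
With 95% confidence, each one-unit increase in weekly hours worked is associated with a change of between -0.1565 and -0.0815 points (1–10) in job satisfaction score, holding the other predictors fixed.

(-0.1565, -0.0815)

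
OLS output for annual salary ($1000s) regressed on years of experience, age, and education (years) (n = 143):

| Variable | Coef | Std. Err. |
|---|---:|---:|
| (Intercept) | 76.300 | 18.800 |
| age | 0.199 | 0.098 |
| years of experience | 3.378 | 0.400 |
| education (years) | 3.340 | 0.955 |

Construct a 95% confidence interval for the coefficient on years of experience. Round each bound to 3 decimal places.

(2.587, 4.169)

Read off: b = 3.378, SE = 0.400 for years of experience.
df = n − k − 1 = 143 − 3 − 1 = 139.
t* = t_{0.025, 139} = 1.977178.
Margin = t* × SE = 1.977178 × 0.400 = 0.79087.
CI: 3.378 ± 0.79087 → (2.587, 4.169).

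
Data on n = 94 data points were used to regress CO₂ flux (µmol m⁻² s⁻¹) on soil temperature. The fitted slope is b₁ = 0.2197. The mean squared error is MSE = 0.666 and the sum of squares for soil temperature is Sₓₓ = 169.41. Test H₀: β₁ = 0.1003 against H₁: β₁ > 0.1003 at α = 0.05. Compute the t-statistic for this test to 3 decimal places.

SE(b₁) = √(MSE/Sₓₓ) = √(0.666/169.41) = 0.0627.
t = (0.2197 − 0.1003) / 0.0627 = 1.904.
df = n − 2 = 92.
One-sided p ≈ 0.0300, which is < 0.05, so reject H₀.
There is evidence that the true slope on soil temperature exceeds 0.1003 µmol m⁻² s⁻¹ per unit.

t = 1.904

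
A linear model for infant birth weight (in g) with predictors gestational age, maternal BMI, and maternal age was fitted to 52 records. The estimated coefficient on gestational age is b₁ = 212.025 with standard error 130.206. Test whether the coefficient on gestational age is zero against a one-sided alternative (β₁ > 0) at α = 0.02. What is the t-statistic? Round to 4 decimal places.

H₀: β₁ = 0 vs H₁: β₁ > 0.
t = (b₁ − β₁⁰)/SE = 212.025 / 130.206 = 1.6284.
df = n − k − 1 = 52 − 3 − 1 = 48.
One-sided p ≈ 0.0550, which is ≥ 0.02, so fail to reject H₀.
The data do not give significant evidence that the true slope on gestational age is positive, holding the other predictors fixed.

t = 1.6284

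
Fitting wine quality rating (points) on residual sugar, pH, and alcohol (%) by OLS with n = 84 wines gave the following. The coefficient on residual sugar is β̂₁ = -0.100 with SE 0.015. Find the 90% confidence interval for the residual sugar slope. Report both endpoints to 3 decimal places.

df = n − k − 1 = 84 − 3 − 1 = 80.
t* = t_{0.05, 80} = 1.664125.
Margin = t* × SE = 1.664125 × 0.015 = 0.02496.
CI: -0.100 ± 0.02496 → (-0.125, -0.075).
With 90% confidence, each one-unit increase in residual sugar is associated with a change of between -0.125 and -0.075 points in wine quality rating, holding the other predictors fixed.

(-0.125, -0.075)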